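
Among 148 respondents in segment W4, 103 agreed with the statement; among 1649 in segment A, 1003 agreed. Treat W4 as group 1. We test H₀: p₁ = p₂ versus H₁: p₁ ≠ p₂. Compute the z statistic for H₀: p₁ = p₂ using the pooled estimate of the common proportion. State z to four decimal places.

z = 2.1008

p̂₁ = 103/148 = 0.695946, p̂₂ = 1003/1649 = 0.608247.
Pooled p̂ = (103+1003)/(148+1649) = 1106/1797 = 0.615470.
SE = √(0.236667 × 0.00736318) = 0.041745.
z = (0.695946 − 0.608247)/0.041745 = 0.087699/0.041745 = 2.1008.
p-value = 2·P(Z > 2.101) ≈ 0.0357.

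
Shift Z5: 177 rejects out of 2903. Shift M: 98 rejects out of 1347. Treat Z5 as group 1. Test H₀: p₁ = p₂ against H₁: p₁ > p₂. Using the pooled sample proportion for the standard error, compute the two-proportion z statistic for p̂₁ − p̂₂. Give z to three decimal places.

p̂₁ = 177/2903 ≈ 0.06097, p̂₂ = 98/1347 ≈ 0.07275.
Pooled p̂ = (177+98)/(2903+1347) = 275/4250 = 0.06471.
SE = √(0.060519 × 0.00108686) = 0.00811.
z = (0.06097 − 0.07275)/0.00811 = -0.01178/0.00811 = -1.453.

z = -1.453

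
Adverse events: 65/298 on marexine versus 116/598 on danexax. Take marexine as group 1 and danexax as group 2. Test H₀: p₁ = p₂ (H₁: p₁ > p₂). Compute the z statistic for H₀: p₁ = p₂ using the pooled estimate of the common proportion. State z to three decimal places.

p̂₁ = 65/298 = 0.21812, p̂₂ = 116/598 = 0.19398.
Pooled p̂ = (65+116)/(298+598) = 181/896 = 0.20201.
SE = √(p̂(1−p̂)(1/n₁+1/n₂)) = √(0.20201·0.79799·0.00502795) = √(0.000810511) = 0.02847.
z = (0.21812 − 0.19398)/0.02847 = 0.02414/0.02847 = 0.848.
p-value = P(Z > 0.848) ≈ 0.1982.

z = 0.848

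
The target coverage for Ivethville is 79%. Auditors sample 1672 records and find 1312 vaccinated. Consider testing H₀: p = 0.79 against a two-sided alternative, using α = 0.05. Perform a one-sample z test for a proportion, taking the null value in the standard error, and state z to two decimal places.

p̂ = 1312/1672 ≈ 0.7847.
Under H₀, SE = √(0.79·0.21/1672) = √(9.92225e-05) = 0.0100.
z = (0.7847 − 0.79)/0.0100 = -0.0053/0.0100 = -0.53.
p-value = 2·P(Z > 0.533) ≈ 0.5939. With α = 0.05, fail to reject H₀.

z = -0.53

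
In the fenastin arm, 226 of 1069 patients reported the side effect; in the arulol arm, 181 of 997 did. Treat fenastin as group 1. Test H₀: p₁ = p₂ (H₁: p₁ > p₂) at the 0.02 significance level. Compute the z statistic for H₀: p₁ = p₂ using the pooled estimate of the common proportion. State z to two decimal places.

p̂₁ = 226/1069 = 0.2114, p̂₂ = 181/997 = 0.1815.
Pooled p̂ = (226+181)/(1069+997) = 407/2066 = 0.1970.
SE = √(0.15819 × 0.00193846) = 0.0175.
z = (0.2114 − 0.1815)/0.0175 = 0.0299/0.0175 = 1.71.
p-value = P(Z > 1.706) ≈ 0.0440; since p > α = 0.02, fail to reject H₀.

z = 1.71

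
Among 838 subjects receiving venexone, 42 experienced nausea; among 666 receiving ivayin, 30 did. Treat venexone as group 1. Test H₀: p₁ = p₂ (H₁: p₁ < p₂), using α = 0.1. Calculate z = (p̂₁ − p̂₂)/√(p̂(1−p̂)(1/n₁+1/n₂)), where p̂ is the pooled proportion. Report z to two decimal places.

z = 0.46

p̂₁ = 42/838 = 0.0501, p̂₂ = 30/666 = 0.0450.
Pooled p̂ = (42+30)/(838+666) = 72/1504 = 0.0479.
SE = √(p̂(1−p̂)(1/n₁+1/n₂)) = √(0.0479·0.9521·0.00269482) = √(0.000122831) = 0.0111.
z = (0.0501 − 0.0450)/0.0111 = 0.0051/0.0111 = 0.46.
p-value = P(Z < 0.458) ≈ 0.6765, so at α = 0.1 we fail to reject H₀.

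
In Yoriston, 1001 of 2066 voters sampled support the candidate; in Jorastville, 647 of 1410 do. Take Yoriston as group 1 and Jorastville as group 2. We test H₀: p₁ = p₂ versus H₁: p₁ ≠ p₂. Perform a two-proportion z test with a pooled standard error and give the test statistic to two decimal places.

p̂₁ = 1001/2066 ≈ 0.4845, p̂₂ = 647/1410 ≈ 0.4589.
Pooled p̂ = (1001+647)/(2066+1410) = 1648/3476 = 0.4741.
SE = √(0.24933 × 0.00119325) = 0.0172.
z = (0.4845 − 0.4589)/0.0172 = 0.0256/0.0172 = 1.49.

z = 1.49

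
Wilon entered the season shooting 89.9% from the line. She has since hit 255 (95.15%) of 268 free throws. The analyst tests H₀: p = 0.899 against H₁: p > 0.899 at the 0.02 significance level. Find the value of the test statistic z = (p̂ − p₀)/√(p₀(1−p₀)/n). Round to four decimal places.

p̂ = 255/268 = 0.951493.
SE = √(p₀(1−p₀)/n) = √(0.090799/268) = 0.018407.
z = (0.951493 − 0.899)/0.018407 = 0.052493/0.018407 = 2.8518.
p-value = P(Z > 2.852) ≈ 0.0022. With α = 0.02, reject H₀.

z = 2.8518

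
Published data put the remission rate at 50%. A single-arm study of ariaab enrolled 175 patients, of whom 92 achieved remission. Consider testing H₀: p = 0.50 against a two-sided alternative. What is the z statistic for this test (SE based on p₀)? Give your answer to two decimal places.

z = 0.68

p̂ = 92/175 ≈ 0.5257.
SE = √(p₀(1−p₀)/n) = √(0.25/175) = 0.0378.
z = (0.5257 − 0.5)/0.0378 = 0.0257/0.0378 = 0.68.
Two-sided p-value ≈ 2·Φ(−0.680) = 0.4963.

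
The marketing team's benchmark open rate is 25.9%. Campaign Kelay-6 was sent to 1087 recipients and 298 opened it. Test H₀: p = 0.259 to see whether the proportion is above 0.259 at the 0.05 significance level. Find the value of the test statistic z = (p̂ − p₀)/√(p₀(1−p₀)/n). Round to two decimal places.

z = 1.14

p̂ = 298/1087 = 0.2741.
Standard error under H₀: √(0.259×0.741/1087) = 0.0133.
z = (0.2741 − 0.259)/0.0133 = 0.0151/0.0133 = 1.14.
p-value = P(Z > 1.140) ≈ 0.1271; since p > α = 0.05, fail to reject H₀.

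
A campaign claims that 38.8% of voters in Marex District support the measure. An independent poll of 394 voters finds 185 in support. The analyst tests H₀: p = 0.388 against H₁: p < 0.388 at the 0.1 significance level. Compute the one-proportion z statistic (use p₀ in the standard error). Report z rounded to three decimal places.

z = 3.322

p̂ = 185/394 = 0.469543.
Under H₀, SE = √(0.388·0.612/394) = √(0.00060268) = 0.024550.
z = (0.469543 − 0.388)/0.024550 = 0.081543/0.024550 = 3.322.
p-value = P(Z < 3.322) ≈ 0.9996. With α = 0.1, fail to reject H₀.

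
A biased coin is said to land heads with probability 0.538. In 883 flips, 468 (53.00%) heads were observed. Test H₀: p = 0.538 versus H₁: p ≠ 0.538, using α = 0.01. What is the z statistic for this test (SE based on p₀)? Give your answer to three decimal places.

z = -0.476

p̂ = 468/883 = 0.53001.
SE = √(p₀(1−p₀)/n) = √(0.24856/883) = 0.01678.
z = (0.53001 − 0.538)/0.01678 = -0.00799/0.01678 = -0.476.
p-value = 2·P(Z > 0.476) ≈ 0.6340; since p > α = 0.01, fail to reject H₀.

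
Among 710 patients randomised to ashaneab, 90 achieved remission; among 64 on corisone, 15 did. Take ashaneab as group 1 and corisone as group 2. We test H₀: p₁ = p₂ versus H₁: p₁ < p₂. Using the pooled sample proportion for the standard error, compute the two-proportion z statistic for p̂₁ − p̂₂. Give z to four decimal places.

z = -2.4080

p̂₁ = 90/710 = 0.126761, p̂₂ = 15/64 = 0.234375.
Pooled p̂ = (90+15)/(710+64) = 105/774 = 0.135659.
SE = √(0.117256 × 0.0170335) = 0.044691.
z = (0.126761 − 0.234375)/0.044691 = -0.107614/0.044691 = -2.4080.
p-value = P(Z < -2.408) ≈ 0.0080.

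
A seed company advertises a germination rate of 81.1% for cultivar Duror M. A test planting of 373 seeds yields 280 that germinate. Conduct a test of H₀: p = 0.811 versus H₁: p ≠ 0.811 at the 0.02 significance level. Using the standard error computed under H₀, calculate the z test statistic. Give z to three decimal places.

p̂ = 280/373 ≈ 0.75067.
Standard error under H₀: √(0.811×0.189/373) = 0.02027.
z = (0.75067 − 0.811)/0.02027 = -0.06033/0.02027 = -2.976.
p-value = 2·P(Z > 2.976) ≈ 0.0029, so at α = 0.02 we reject H₀.

z = -2.976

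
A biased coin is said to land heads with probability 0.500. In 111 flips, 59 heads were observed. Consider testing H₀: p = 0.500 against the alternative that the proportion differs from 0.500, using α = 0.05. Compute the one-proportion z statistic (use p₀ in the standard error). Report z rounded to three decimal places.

z = 0.664

p̂ = 59/111 ≈ 0.53153.
Under H₀, SE = √(0.5·0.5/111) = √(0.00225225) = 0.04746.
z = (0.53153 − 0.5)/0.04746 = 0.03153/0.04746 = 0.664.
p-value = 2·P(Z > 0.664) ≈ 0.5064; since p > α = 0.05, fail to reject H₀.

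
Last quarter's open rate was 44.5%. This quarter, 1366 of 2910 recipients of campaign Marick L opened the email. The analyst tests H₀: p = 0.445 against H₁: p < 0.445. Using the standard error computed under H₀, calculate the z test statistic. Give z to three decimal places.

p̂ = 1366/2910 ≈ 0.469416.
Standard error under H₀: √(0.445×0.555/2910) = 0.009213.
z = (0.469416 − 0.445)/0.009213 = 0.024416/0.009213 = 2.650.
p-value = P(Z < 2.650) ≈ 0.9960.

z = 2.650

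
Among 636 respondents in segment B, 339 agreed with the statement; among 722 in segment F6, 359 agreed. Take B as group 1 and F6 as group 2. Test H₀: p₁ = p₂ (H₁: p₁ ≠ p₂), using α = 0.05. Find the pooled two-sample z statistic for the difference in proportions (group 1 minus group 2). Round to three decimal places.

p̂₁ = 339/636 ≈ 0.53302, p̂₂ = 359/722 ≈ 0.49723.
Pooled p̂ = (339+359)/(636+722) = 698/1358 = 0.51399.
SE = √(0.249804 × 0.00295737) = 0.02718.
z = (0.53302 − 0.49723)/0.02718 = 0.03579/0.02718 = 1.317.
Two-sided p-value ≈ 2·Φ(−1.317) = 0.1879; since p > α = 0.05, fail to reject H₀.

z = 1.317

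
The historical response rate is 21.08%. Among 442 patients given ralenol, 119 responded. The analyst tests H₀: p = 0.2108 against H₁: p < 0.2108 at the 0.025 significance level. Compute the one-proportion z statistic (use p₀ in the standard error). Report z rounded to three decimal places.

p̂ = 119/442 ≈ 0.26923.
Standard error under H₀: √(0.2108×0.7892/442) = 0.01940.
z = (0.26923 − 0.2108)/0.01940 = 0.05843/0.01940 = 3.012.
p-value = P(Z < 3.012) ≈ 0.9987. With α = 0.025, fail to reject H₀.

z = 3.012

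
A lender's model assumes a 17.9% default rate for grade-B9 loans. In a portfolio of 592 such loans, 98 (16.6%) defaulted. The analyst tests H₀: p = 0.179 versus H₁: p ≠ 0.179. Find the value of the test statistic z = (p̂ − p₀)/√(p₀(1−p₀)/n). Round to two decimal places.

z = -0.85

p̂ = 98/592 = 0.1655.
SE = √(p₀(1−p₀)/n) = √(0.14696/592) = 0.0158.
z = (0.1655 − 0.179)/0.0158 = -0.0135/0.0158 = -0.85.
Two-sided p-value ≈ 2·Φ(−0.854) = 0.3930.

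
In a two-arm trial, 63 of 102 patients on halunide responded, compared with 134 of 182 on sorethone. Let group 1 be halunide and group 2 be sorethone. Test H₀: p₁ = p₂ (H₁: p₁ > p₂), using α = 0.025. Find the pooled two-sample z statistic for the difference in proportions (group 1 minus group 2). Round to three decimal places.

p̂₁ = 63/102 ≈ 0.61765, p̂₂ = 134/182 ≈ 0.73626.
Pooled p̂ = (63+134)/(102+182) = 197/284 = 0.69366.
SE = √(p̂(1−p̂)(1/n₁+1/n₂)) = √(0.69366·0.30634·0.0152984) = √(0.00325084) = 0.05702.
z = (0.61765 − 0.73626)/0.05702 = -0.11861/0.05702 = -2.080.
p-value = P(Z > -2.080) ≈ 0.9813, so at α = 0.025 we fail to reject H₀.

z = -2.080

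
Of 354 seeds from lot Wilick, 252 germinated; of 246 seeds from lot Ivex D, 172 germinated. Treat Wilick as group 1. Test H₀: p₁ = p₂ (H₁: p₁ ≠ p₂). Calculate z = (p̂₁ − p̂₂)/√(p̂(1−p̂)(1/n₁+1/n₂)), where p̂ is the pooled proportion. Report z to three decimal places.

z = 0.335

p̂₁ = 252/354 = 0.71186, p̂₂ = 172/246 = 0.69919.
Pooled p̂ = (252+172)/(354+246) = 424/600 = 0.70667.
SE = √(0.207289 × 0.0068899) = 0.03779.
z = (0.71186 − 0.69919)/0.03779 = 0.01267/0.03779 = 0.335.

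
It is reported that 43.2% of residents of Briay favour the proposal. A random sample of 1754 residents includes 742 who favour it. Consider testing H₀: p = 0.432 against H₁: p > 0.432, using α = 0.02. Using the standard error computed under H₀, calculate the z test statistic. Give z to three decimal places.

z = -0.758

p̂ = 742/1754 ≈ 0.42303.
SE = √(p₀(1−p₀)/n) = √(0.24538/1754) = 0.01183.
z = (0.42303 − 0.432)/0.01183 = -0.00897/0.01183 = -0.758.
p-value = P(Z > -0.758) ≈ 0.7758. With α = 0.02, fail to reject H₀.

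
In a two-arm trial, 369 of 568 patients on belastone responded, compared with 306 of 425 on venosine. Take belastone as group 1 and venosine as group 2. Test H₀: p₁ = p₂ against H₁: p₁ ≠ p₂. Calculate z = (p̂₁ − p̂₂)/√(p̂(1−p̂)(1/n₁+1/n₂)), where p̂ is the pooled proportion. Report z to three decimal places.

z = -2.351

p̂₁ = 369/568 ≈ 0.64965, p̂₂ = 306/425 ≈ 0.72000.
Pooled p̂ = (369+306)/(568+425) = 675/993 = 0.67976.
SE = √(0.217687 × 0.0041135) = 0.02992.
z = (0.64965 − 0.72000)/0.02992 = -0.07035/0.02992 = -2.351.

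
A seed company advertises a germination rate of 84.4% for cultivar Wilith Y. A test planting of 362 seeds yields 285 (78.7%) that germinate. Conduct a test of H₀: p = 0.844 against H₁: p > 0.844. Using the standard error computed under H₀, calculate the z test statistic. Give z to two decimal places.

p̂ = 285/362 ≈ 0.7873.
Standard error under H₀: √(0.844×0.156/362) = 0.0191.
z = (0.7873 − 0.844)/0.0191 = -0.0567/0.0191 = -2.97.
p-value = P(Z > -2.973) ≈ 0.9985.

z = -2.97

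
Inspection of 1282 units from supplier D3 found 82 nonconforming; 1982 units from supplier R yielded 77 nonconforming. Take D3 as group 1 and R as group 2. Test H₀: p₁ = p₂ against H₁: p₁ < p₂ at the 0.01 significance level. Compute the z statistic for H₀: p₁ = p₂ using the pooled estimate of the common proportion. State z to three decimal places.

z = 3.255

p̂₁ = 82/1282 ≈ 0.063963, p̂₂ = 77/1982 ≈ 0.038850.
Pooled p̂ = (82+77)/(1282+1982) = 159/3264 = 0.048713.
SE = √(p̂(1−p̂)(1/n₁+1/n₂)) = √(0.048713·0.951287·0.00128457) = √(5.95274e-05) = 0.007715.
z = (0.063963 − 0.038850)/0.007715 = 0.025113/0.007715 = 3.255.
p-value = P(Z < 3.255) ≈ 0.9994; since p > α = 0.01, fail to reject H₀.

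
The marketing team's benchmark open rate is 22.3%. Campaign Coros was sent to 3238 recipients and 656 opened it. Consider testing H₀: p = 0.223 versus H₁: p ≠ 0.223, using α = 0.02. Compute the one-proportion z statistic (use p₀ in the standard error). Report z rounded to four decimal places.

p̂ = 656/3238 = 0.2025942.
Standard error under H₀: √(0.223×0.777/3238) = 0.0073152.
z = (0.2025942 − 0.223)/0.0073152 = -0.0204058/0.0073152 = -2.7895.
p-value = 2·P(Z > 2.790) ≈ 0.0053, so at α = 0.02 we reject H₀.

z = -2.7895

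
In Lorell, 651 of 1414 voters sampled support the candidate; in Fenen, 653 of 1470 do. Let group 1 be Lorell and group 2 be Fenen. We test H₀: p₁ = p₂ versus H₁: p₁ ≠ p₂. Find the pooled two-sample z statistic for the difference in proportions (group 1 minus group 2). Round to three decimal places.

z = 0.873

p̂₁ = 651/1414 = 0.46040, p̂₂ = 653/1470 = 0.44422.
Pooled p̂ = (651+653)/(1414+1470) = 1304/2884 = 0.45215.
SE = √(0.24771 × 0.00138749) = 0.01854.
z = (0.46040 − 0.44422)/0.01854 = 0.01618/0.01854 = 0.873.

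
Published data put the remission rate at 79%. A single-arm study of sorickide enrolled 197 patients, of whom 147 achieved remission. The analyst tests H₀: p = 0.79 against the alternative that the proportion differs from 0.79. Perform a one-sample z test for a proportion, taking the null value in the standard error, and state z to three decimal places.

p̂ = 147/197 = 0.74619.
Standard error under H₀: √(0.79×0.21/197) = 0.02902.
z = (0.74619 − 0.79)/0.02902 = -0.04381/0.02902 = -1.510.

z = -1.510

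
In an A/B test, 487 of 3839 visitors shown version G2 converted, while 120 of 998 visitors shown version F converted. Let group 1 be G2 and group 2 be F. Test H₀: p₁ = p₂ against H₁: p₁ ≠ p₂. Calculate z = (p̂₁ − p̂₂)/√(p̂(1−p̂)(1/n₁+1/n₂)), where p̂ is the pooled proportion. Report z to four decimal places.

p̂₁ = 487/3839 ≈ 0.1268560, p̂₂ = 120/998 ≈ 0.1202405.
Pooled p̂ = (487+120)/(3839+998) = 607/4837 = 0.1254910.
SE = √(0.109743 × 0.00126249) = 0.0117707.
z = (0.1268560 − 0.1202405)/0.0117707 = 0.0066155/0.0117707 = 0.5620.

z = 0.5620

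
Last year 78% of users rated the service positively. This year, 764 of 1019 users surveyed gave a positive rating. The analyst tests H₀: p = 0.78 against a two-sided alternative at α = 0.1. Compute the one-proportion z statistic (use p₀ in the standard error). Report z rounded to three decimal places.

p̂ = 764/1019 ≈ 0.74975.
Under H₀, SE = √(0.78·0.22/1019) = √(0.0001684) = 0.01298.
z = (0.74975 − 0.78)/0.01298 = -0.03025/0.01298 = -2.331.
Two-sided p-value ≈ 2·Φ(−2.331) = 0.0198; since p < α = 0.1, reject H₀.

z = -2.331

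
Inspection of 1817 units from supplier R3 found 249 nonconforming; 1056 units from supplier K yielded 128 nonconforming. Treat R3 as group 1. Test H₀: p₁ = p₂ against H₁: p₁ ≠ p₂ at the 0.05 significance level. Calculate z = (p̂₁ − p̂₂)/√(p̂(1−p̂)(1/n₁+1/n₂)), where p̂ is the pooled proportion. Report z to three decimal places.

z = 1.211

p̂₁ = 249/1817 ≈ 0.13704, p̂₂ = 128/1056 ≈ 0.12121.
Pooled p̂ = (249+128)/(1817+1056) = 377/2873 = 0.13122.
SE = √(p̂(1−p̂)(1/n₁+1/n₂)) = √(0.13122·0.86878·0.00149733) = √(0.000170699) = 0.01307.
z = (0.13704 − 0.12121)/0.01307 = 0.01583/0.01307 = 1.211.
p-value = 2·P(Z > 1.211) ≈ 0.2257. With α = 0.05, fail to reject H₀.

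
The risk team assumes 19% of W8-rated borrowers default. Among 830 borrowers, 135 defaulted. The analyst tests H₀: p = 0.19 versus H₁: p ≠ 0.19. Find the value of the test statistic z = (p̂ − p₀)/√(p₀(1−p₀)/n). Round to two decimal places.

p̂ = 135/830 = 0.1627.
SE = √(p₀(1−p₀)/n) = √(0.1539/830) = 0.0136.
z = (0.1627 − 0.19)/0.0136 = -0.0273/0.0136 = -2.01.
Two-sided p-value ≈ 2·Φ(−2.008) = 0.0446.

z = -2.01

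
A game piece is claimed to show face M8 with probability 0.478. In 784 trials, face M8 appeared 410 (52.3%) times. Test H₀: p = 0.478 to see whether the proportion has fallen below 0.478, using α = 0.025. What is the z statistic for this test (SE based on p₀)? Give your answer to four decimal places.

p̂ = 410/784 ≈ 0.5229592.
SE = √(p₀(1−p₀)/n) = √(0.24952/784) = 0.0178398.
z = (0.5229592 − 0.478)/0.0178398 = 0.0449592/0.0178398 = 2.5202.
p-value = P(Z < 2.520) ≈ 0.9941; since p > α = 0.025, fail to reject H₀.

z = 2.5202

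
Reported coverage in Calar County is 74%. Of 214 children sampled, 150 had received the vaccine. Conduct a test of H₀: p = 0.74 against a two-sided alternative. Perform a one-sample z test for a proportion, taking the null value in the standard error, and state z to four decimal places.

z = -1.3029

p̂ = 150/214 = 0.700935.
Standard error under H₀: √(0.74×0.26/214) = 0.029984.
z = (0.700935 − 0.74)/0.029984 = -0.039065/0.029984 = -1.3029.
Two-sided p-value ≈ 2·Φ(−1.303) = 0.1926.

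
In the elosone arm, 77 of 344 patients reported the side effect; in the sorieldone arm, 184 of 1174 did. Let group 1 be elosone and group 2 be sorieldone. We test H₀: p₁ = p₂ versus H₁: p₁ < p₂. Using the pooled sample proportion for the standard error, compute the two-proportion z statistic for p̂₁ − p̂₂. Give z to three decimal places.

p̂₁ = 77/344 ≈ 0.22384, p̂₂ = 184/1174 ≈ 0.15673.
Pooled p̂ = (77+184)/(344+1174) = 261/1518 = 0.17194.
SE = √(p̂(1−p̂)(1/n₁+1/n₂)) = √(0.17194·0.82806·0.00375877) = √(0.000535152) = 0.02313.
z = (0.22384 − 0.15673)/0.02313 = 0.06711/0.02313 = 2.901.

z = 2.901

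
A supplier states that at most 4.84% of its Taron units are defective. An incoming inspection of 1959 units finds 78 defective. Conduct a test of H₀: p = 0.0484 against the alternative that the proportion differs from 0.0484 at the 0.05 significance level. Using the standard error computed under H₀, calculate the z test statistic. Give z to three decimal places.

z = -1.770

p̂ = 78/1959 ≈ 0.039816.
Under H₀, SE = √(0.0484·0.9516/1959) = √(2.35107e-05) = 0.004849.
z = (0.039816 − 0.0484)/0.004849 = -0.008584/0.004849 = -1.770.
Two-sided p-value ≈ 2·Φ(−1.770) = 0.0767; since p > α = 0.05, fail to reject H₀.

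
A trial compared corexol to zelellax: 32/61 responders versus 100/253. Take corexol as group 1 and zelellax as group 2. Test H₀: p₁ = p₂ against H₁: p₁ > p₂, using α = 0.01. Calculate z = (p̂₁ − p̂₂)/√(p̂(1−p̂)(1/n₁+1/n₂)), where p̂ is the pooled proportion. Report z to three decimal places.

p̂₁ = 32/61 ≈ 0.52459, p̂₂ = 100/253 ≈ 0.39526.
Pooled p̂ = (32+100)/(61+253) = 132/314 = 0.42038.
SE = √(0.243661 × 0.020346) = 0.07041.
z = (0.52459 − 0.39526)/0.07041 = 0.12933/0.07041 = 1.837.
p-value = P(Z > 1.837) ≈ 0.0331. With α = 0.01, fail to reject H₀.

z = 1.837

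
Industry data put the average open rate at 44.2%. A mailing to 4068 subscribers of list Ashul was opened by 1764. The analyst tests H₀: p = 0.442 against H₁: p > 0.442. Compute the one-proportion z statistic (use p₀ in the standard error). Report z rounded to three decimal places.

p̂ = 1764/4068 ≈ 0.433628.
SE = √(p₀(1−p₀)/n) = √(0.24664/4068) = 0.007786.
z = (0.433628 − 0.442)/0.007786 = -0.008372/0.007786 = -1.075.

z = -1.075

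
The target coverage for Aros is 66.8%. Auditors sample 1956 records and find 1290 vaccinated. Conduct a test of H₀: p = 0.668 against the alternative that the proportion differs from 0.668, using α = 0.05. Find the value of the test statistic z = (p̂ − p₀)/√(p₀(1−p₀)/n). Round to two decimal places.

p̂ = 1290/1956 = 0.6595.
SE = √(p₀(1−p₀)/n) = √(0.22178/1956) = 0.0106.
z = (0.6595 − 0.668)/0.0106 = -0.0085/0.0106 = -0.80.
Two-sided p-value ≈ 2·Φ(−0.797) = 0.4252; since p > α = 0.05, fail to reject H₀.

z = -0.80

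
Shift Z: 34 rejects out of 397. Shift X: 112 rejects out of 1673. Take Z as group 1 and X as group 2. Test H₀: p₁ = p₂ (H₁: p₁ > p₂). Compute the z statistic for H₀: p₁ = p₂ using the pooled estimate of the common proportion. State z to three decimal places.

z = 1.308

p̂₁ = 34/397 ≈ 0.08564, p̂₂ = 112/1673 ≈ 0.06695.
Pooled p̂ = (34+112)/(397+1673) = 146/2070 = 0.07053.
SE = √(p̂(1−p̂)(1/n₁+1/n₂)) = √(0.07053·0.92947·0.00311662) = √(0.000204315) = 0.01429.
z = (0.08564 − 0.06695)/0.01429 = 0.01869/0.01429 = 1.308.
p-value = P(Z > 1.308) ≈ 0.0954.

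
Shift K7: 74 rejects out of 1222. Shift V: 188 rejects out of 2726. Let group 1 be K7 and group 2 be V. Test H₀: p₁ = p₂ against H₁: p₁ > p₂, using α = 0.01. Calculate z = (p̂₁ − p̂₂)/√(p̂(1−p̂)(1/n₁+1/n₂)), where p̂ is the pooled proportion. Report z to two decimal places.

p̂₁ = 74/1222 = 0.0606, p̂₂ = 188/2726 = 0.0690.
Pooled p̂ = (74+188)/(1222+2726) = 262/3948 = 0.0664.
SE = √(0.0619587 × 0.00118517) = 0.0086.
z = (0.0606 − 0.0690)/0.0086 = -0.0084/0.0086 = -0.98.
p-value = P(Z > -0.981) ≈ 0.8368. With α = 0.01, fail to reject H₀.

z = -0.98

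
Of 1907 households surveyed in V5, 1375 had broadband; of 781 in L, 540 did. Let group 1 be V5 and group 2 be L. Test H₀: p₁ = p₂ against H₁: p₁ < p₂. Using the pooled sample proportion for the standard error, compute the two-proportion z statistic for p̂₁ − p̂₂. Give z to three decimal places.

p̂₁ = 1375/1907 = 0.72103, p̂₂ = 540/781 = 0.69142.
Pooled p̂ = (1375+540)/(1907+781) = 1915/2688 = 0.71243.
SE = √(0.204875 × 0.00180479) = 0.01923.
z = (0.72103 − 0.69142)/0.01923 = 0.02961/0.01923 = 1.540.

z = 1.540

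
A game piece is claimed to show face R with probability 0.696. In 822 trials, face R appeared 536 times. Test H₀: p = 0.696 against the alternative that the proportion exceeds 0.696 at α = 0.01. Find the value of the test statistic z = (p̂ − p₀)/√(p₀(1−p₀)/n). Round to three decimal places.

z = -2.738

p̂ = 536/822 = 0.652068.
Under H₀, SE = √(0.696·0.304/822) = √(0.000257401) = 0.016044.
z = (0.652068 − 0.696)/0.016044 = -0.043932/0.016044 = -2.738.
p-value = P(Z > -2.738) ≈ 0.9969; since p > α = 0.01, fail to reject H₀.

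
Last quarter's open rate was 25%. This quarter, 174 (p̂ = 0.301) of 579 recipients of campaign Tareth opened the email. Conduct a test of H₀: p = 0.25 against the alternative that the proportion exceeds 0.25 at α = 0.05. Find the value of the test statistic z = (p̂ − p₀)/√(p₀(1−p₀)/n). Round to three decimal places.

z = 2.807

p̂ = 174/579 ≈ 0.30052.
Under H₀, SE = √(0.25·0.75/579) = √(0.000323834) = 0.01800.
z = (0.30052 − 0.25)/0.01800 = 0.05052/0.01800 = 2.807.
p-value = P(Z > 2.807) ≈ 0.0025, so at α = 0.05 we reject H₀.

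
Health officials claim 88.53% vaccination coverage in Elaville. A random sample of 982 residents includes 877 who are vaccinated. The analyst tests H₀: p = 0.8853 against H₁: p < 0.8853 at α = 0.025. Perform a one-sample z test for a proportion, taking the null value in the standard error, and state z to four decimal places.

z = 0.7646

p̂ = 877/982 = 0.893075.
Under H₀, SE = √(0.8853·0.1147/982) = √(0.000103405) = 0.010169.
z = (0.893075 − 0.8853)/0.010169 = 0.007775/0.010169 = 0.7646.
p-value = P(Z < 0.765) ≈ 0.7778, so at α = 0.025 we fail to reject H₀.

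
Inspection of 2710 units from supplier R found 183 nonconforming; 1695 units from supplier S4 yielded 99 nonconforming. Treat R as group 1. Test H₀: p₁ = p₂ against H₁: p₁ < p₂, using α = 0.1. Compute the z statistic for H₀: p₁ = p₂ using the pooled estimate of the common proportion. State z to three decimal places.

p̂₁ = 183/2710 ≈ 0.06753, p̂₂ = 99/1695 ≈ 0.05841.
Pooled p̂ = (183+99)/(2710+1695) = 282/4405 = 0.06402.
SE = √(p̂(1−p̂)(1/n₁+1/n₂)) = √(0.06402·0.93598·0.000958974) = √(5.74616e-05) = 0.00758.
z = (0.06753 − 0.05841)/0.00758 = 0.00912/0.00758 = 1.203.
p-value = P(Z < 1.203) ≈ 0.8855. With α = 0.1, fail to reject H₀.

z = 1.203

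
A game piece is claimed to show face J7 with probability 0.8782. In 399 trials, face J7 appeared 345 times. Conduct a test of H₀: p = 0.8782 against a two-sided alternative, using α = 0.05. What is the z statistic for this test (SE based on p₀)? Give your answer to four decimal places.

p̂ = 345/399 ≈ 0.8646617.
Standard error under H₀: √(0.8782×0.1218/399) = 0.0163732.
z = (0.8646617 − 0.8782)/0.0163732 = -0.0135383/0.0163732 = -0.8269.
Two-sided p-value ≈ 2·Φ(−0.827) = 0.4083; since p > α = 0.05, fail to reject H₀.

z = -0.8269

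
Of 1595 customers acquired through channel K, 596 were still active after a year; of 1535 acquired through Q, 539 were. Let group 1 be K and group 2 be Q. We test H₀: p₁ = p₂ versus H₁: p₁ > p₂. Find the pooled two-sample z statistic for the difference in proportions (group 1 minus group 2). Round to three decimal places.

p̂₁ = 596/1595 = 0.37367, p̂₂ = 539/1535 = 0.35114.
Pooled p̂ = (596+539)/(1595+1535) = 1135/3130 = 0.36262.
SE = √(0.231127 × 0.00127843) = 0.01719.
z = (0.37367 − 0.35114)/0.01719 = 0.02253/0.01719 = 1.311.
p-value = P(Z > 1.311) ≈ 0.0950.

z = 1.311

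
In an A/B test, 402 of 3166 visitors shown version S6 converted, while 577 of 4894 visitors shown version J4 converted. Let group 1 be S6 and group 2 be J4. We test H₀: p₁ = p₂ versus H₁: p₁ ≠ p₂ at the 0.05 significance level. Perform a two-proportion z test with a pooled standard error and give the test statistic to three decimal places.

z = 1.218

p̂₁ = 402/3166 = 0.126974, p̂₂ = 577/4894 = 0.117899.
Pooled p̂ = (402+577)/(3166+4894) = 979/8060 = 0.121464.
SE = √(p̂(1−p̂)(1/n₁+1/n₂)) = √(0.121464·0.878536·0.000520188) = √(5.55095e-05) = 0.007450.
z = (0.126974 − 0.117899)/0.007450 = 0.009075/0.007450 = 1.218.
Two-sided p-value ≈ 2·Φ(−1.218) = 0.2232, so at α = 0.05 we fail to reject H₀.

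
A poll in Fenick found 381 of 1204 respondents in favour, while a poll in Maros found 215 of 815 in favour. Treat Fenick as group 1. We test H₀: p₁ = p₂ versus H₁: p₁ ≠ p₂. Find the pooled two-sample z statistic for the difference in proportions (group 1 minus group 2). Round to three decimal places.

p̂₁ = 381/1204 ≈ 0.316445, p̂₂ = 215/815 ≈ 0.263804.
Pooled p̂ = (381+215)/(1204+815) = 596/2019 = 0.295196.
SE = √(0.208055 × 0.00205756) = 0.020690.
z = (0.316445 − 0.263804)/0.020690 = 0.052641/0.020690 = 2.544.
Two-sided p-value ≈ 2·Φ(−2.544) = 0.0110.

z = 2.544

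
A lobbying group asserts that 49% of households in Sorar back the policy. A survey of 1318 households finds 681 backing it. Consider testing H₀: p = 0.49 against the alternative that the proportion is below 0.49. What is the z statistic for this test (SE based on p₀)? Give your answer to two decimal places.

p̂ = 681/1318 = 0.51669.
Under H₀, SE = √(0.49·0.51/1318) = √(0.000189605) = 0.01377.
z = (0.51669 − 0.49)/0.01377 = 0.02669/0.01377 = 1.94.
p-value = P(Z < 1.938) ≈ 0.9737.

z = 1.94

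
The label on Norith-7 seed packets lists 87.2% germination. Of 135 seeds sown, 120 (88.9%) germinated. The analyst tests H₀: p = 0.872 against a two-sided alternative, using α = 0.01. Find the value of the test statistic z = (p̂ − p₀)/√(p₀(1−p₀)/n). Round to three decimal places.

z = 0.587

p̂ = 120/135 = 0.88889.
Standard error under H₀: √(0.872×0.128/135) = 0.02875.
z = (0.88889 − 0.872)/0.02875 = 0.01689/0.02875 = 0.587.
Two-sided p-value ≈ 2·Φ(−0.587) = 0.5570, so at α = 0.01 we fail to reject H₀.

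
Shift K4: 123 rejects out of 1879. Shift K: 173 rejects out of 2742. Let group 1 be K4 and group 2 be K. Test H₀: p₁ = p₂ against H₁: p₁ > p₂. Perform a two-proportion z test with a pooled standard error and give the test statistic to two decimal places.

p̂₁ = 123/1879 = 0.06546, p̂₂ = 173/2742 = 0.06309.
Pooled p̂ = (123+173)/(1879+2742) = 296/4621 = 0.06406.
SE = √(0.0599523 × 0.000896895) = 0.00733.
z = (0.06546 − 0.06309)/0.00733 = 0.00237/0.00733 = 0.32.
p-value = P(Z > 0.323) ≈ 0.3734.

z = 0.32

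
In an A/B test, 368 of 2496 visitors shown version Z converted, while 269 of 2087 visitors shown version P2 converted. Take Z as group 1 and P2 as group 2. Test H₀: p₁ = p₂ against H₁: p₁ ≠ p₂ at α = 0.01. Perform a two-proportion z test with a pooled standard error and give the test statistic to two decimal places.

p̂₁ = 368/2496 = 0.14744, p̂₂ = 269/2087 = 0.12889.
Pooled p̂ = (368+269)/(2496+2087) = 637/4583 = 0.13899.
SE = √(0.119673 × 0.000879798) = 0.01026.
z = (0.14744 − 0.12889)/0.01026 = 0.01855/0.01026 = 1.81.
p-value = 2·P(Z > 1.807) ≈ 0.0707. With α = 0.01, fail to reject H₀.

z = 1.81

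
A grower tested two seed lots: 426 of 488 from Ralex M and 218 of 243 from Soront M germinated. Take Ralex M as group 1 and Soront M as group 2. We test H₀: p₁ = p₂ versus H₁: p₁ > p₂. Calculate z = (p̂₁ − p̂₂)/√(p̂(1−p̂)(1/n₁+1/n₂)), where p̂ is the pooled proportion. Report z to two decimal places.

p̂₁ = 426/488 = 0.8730, p̂₂ = 218/243 = 0.8971.
Pooled p̂ = (426+218)/(488+243) = 644/731 = 0.8810.
SE = √(p̂(1−p̂)(1/n₁+1/n₂)) = √(0.8810·0.1190·0.00616441) = √(0.000646341) = 0.0254.
z = (0.8730 − 0.8971)/0.0254 = -0.0241/0.0254 = -0.95.

z = -0.95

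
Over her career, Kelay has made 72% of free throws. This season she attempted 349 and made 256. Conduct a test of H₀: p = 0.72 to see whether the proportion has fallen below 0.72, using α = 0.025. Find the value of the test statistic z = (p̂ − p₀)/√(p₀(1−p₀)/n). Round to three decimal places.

p̂ = 256/349 = 0.73352.
SE = √(p₀(1−p₀)/n) = √(0.2016/349) = 0.02403.
z = (0.73352 − 0.72)/0.02403 = 0.01352/0.02403 = 0.563.
p-value = P(Z < 0.563) ≈ 0.7132; since p > α = 0.025, fail to reject H₀.

z = 0.563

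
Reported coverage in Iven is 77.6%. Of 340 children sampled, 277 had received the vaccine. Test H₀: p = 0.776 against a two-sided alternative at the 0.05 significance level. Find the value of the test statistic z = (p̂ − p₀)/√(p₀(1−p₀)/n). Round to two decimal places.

p̂ = 277/340 ≈ 0.8147.
Under H₀, SE = √(0.776·0.224/340) = √(0.000511247) = 0.0226.
z = (0.8147 − 0.776)/0.0226 = 0.0387/0.0226 = 1.71.
Two-sided p-value ≈ 2·Φ(−1.712) = 0.0869; since p > α = 0.05, fail to reject H₀.

z = 1.71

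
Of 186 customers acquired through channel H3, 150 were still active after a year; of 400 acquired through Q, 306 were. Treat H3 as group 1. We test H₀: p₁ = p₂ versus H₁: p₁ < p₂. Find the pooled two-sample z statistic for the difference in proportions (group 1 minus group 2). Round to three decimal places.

p̂₁ = 150/186 = 0.80645, p̂₂ = 306/400 = 0.76500.
Pooled p̂ = (150+306)/(186+400) = 456/586 = 0.77816.
SE = √(p̂(1−p̂)(1/n₁+1/n₂)) = √(0.77816·0.22184·0.00787634) = √(0.00135968) = 0.03687.
z = (0.80645 − 0.76500)/0.03687 = 0.04145/0.03687 = 1.124.

z = 1.124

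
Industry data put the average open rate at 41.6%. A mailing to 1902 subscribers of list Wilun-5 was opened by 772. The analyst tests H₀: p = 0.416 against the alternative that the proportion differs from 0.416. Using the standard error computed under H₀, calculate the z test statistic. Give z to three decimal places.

p̂ = 772/1902 ≈ 0.40589.
Under H₀, SE = √(0.416·0.584/1902) = √(0.000127731) = 0.01130.
z = (0.40589 − 0.416)/0.01130 = -0.01011/0.01130 = -0.895.

z = -0.895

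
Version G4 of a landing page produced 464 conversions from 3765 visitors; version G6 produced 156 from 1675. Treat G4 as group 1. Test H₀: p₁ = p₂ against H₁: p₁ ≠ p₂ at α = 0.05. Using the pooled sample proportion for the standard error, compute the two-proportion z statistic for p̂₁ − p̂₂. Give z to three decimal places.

z = 3.226

p̂₁ = 464/3765 = 0.123240, p̂₂ = 156/1675 = 0.093134.
Pooled p̂ = (464+156)/(3765+1675) = 620/5440 = 0.113971.
SE = √(0.100981 × 0.000862619) = 0.009333.
z = (0.123240 − 0.093134)/0.009333 = 0.030106/0.009333 = 3.226.
Two-sided p-value ≈ 2·Φ(−3.226) = 0.0013; since p < α = 0.05, reject H₀.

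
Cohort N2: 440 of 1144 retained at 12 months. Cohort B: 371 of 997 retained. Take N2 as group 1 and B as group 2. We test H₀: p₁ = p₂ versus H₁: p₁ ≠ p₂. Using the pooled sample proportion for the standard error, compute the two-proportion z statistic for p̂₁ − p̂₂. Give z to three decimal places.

z = 0.595

p̂₁ = 440/1144 ≈ 0.38462, p̂₂ = 371/997 ≈ 0.37212.
Pooled p̂ = (440+371)/(1144+997) = 811/2141 = 0.37879.
SE = √(0.235309 × 0.00187713) = 0.02102.
z = (0.38462 − 0.37212)/0.02102 = 0.01250/0.02102 = 0.595.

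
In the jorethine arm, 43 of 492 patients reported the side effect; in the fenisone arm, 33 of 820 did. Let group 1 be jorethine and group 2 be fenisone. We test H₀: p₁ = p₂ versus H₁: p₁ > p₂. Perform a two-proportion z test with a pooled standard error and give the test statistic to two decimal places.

p̂₁ = 43/492 ≈ 0.08740, p̂₂ = 33/820 ≈ 0.04024.
Pooled p̂ = (43+33)/(492+820) = 76/1312 = 0.05793.
SE = √(0.0545713 × 0.00325203) = 0.01332.
z = (0.08740 − 0.04024)/0.01332 = 0.04716/0.01332 = 3.54.

z = 3.54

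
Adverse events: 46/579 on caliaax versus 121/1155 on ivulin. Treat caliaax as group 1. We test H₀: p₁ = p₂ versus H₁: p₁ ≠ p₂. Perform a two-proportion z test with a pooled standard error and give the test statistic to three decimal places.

p̂₁ = 46/579 ≈ 0.07945, p̂₂ = 121/1155 ≈ 0.10476.
Pooled p̂ = (46+121)/(579+1155) = 167/1734 = 0.09631.
SE = √(p̂(1−p̂)(1/n₁+1/n₂)) = √(0.09631·0.90369·0.00259292) = √(0.000225671) = 0.01502.
z = (0.07945 − 0.10476)/0.01502 = -0.02531/0.01502 = -1.685.
p-value = 2·P(Z > 1.685) ≈ 0.0920.

z = -1.685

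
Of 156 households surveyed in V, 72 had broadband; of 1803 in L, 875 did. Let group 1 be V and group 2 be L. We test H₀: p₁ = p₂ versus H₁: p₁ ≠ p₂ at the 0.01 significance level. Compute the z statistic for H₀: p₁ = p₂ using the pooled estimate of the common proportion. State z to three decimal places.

z = -0.570

p̂₁ = 72/156 = 0.46154, p̂₂ = 875/1803 = 0.48530.
Pooled p̂ = (72+875)/(156+1803) = 947/1959 = 0.48341.
SE = √(p̂(1−p̂)(1/n₁+1/n₂)) = √(0.48341·0.51659·0.00696489) = √(0.0017393) = 0.04170.
z = (0.46154 − 0.48530)/0.04170 = -0.02376/0.04170 = -0.570.
Two-sided p-value ≈ 2·Φ(−0.570) = 0.5688. With α = 0.01, fail to reject H₀.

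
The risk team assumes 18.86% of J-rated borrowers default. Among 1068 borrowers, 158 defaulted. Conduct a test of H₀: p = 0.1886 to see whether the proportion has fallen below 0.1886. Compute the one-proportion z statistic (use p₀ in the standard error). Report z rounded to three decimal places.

z = -3.397

p̂ = 158/1068 ≈ 0.14794.
Standard error under H₀: √(0.1886×0.8114/1068) = 0.01197.
z = (0.14794 − 0.1886)/0.01197 = -0.04066/0.01197 = -3.397.
p-value = P(Z < -3.397) ≈ 0.0003.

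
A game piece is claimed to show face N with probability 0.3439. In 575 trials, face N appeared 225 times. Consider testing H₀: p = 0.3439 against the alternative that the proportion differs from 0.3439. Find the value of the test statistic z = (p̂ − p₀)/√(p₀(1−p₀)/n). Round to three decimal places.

z = 2.393

p̂ = 225/575 = 0.39130.
Standard error under H₀: √(0.3439×0.6561/575) = 0.01981.
z = (0.39130 − 0.3439)/0.01981 = 0.04740/0.01981 = 2.393.
Two-sided p-value ≈ 2·Φ(−2.393) = 0.0167.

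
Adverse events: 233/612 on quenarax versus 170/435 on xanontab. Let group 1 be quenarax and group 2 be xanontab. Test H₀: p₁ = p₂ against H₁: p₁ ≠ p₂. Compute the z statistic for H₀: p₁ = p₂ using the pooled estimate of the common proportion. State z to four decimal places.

p̂₁ = 233/612 ≈ 0.380719, p̂₂ = 170/435 ≈ 0.390805.
Pooled p̂ = (233+170)/(612+435) = 403/1047 = 0.384909.
SE = √(0.236754 × 0.00393284) = 0.030514.
z = (0.380719 − 0.390805)/0.030514 = -0.010086/0.030514 = -0.3305.

z = -0.3305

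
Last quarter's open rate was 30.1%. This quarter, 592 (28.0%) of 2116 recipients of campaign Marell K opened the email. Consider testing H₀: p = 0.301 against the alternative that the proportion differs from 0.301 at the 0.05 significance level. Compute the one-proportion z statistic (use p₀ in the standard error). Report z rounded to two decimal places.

p̂ = 592/2116 ≈ 0.27977.
Under H₀, SE = √(0.301·0.699/2116) = √(9.94324e-05) = 0.00997.
z = (0.27977 − 0.301)/0.00997 = -0.02123/0.00997 = -2.13.
p-value = 2·P(Z > 2.129) ≈ 0.0333. With α = 0.05, reject H₀.

z = -2.13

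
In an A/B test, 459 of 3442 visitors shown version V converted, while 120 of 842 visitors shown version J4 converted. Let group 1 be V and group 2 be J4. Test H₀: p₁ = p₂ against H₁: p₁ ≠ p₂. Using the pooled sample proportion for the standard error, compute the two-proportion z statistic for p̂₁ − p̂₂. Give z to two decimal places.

z = -0.70

p̂₁ = 459/3442 ≈ 0.13335, p̂₂ = 120/842 ≈ 0.14252.
Pooled p̂ = (459+120)/(3442+842) = 579/4284 = 0.13515.
SE = √(0.116887 × 0.00147818) = 0.01314.
z = (0.13335 − 0.14252)/0.01314 = -0.00917/0.01314 = -0.70.
Two-sided p-value ≈ 2·Φ(−0.697) = 0.4856.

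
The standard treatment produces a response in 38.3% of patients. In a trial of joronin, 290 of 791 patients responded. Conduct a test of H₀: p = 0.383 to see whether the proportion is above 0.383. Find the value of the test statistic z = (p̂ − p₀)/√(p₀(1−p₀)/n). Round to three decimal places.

p̂ = 290/791 ≈ 0.366625.
Under H₀, SE = √(0.383·0.617/791) = √(0.00029875) = 0.017284.
z = (0.366625 − 0.383)/0.017284 = -0.016375/0.017284 = -0.947.

z = -0.947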